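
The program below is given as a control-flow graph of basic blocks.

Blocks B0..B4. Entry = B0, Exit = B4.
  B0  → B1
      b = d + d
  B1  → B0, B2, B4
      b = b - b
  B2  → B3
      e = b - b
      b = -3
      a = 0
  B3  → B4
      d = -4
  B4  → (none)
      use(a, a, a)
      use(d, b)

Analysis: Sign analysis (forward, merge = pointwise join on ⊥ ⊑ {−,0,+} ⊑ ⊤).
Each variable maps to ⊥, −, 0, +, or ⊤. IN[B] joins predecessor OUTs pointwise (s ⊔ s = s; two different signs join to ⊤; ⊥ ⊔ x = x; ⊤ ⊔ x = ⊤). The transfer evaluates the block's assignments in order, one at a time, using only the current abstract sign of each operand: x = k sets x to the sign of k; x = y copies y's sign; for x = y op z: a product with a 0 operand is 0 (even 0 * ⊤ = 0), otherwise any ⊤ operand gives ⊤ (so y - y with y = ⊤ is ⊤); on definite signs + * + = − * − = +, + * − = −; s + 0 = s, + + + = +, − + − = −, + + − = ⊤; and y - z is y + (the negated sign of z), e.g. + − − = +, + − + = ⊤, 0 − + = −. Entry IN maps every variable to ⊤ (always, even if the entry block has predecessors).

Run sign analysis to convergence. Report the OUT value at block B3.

Answer: {a: 0, b: -, c: ⊤, d: -, e: ⊤, f: ⊤}

Derivation:
Converged values:
  B0:   IN=(all ⊤)   OUT=(all ⊤)
  B1:   IN=(all ⊤)   OUT=(all ⊤)
  B2:   IN=(all ⊤)   OUT={a:0, b:-; rest ⊤}
  B3:   IN={a:0, b:-; rest ⊤}   OUT={a:0, b:-, d:-; rest ⊤}
  B4:   IN=(all ⊤)   OUT=(all ⊤)

Merge at B3: IN[B3] = OUT[B2] = {a: 0, b: -, c: ⊤, d: ⊤, e: ⊤, f: ⊤}
Applying B3's transfer function to that IN value gives OUT[B3] (row B3 above).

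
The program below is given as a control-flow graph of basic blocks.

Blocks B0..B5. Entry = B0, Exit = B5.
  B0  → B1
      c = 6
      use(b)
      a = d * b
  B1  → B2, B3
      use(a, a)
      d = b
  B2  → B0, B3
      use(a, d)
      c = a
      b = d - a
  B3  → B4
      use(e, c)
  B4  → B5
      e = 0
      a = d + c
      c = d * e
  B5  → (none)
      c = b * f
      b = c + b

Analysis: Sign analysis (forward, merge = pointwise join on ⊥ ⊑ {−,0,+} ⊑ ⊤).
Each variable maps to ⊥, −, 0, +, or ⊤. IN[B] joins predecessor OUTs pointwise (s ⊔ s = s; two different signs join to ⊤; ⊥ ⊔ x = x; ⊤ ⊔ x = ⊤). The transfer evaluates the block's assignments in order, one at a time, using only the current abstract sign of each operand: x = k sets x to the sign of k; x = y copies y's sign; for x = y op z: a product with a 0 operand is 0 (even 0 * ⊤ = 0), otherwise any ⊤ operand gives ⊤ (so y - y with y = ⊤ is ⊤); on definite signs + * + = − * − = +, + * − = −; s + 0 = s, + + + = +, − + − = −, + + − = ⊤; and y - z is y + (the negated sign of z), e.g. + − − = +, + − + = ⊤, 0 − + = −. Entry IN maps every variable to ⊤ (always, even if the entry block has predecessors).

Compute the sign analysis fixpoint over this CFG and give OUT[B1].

Answer: {a: ⊤, b: ⊤, c: +, d: ⊤, e: ⊤, f: ⊤}

Trace:
Converged values:
  B0: | IN=(all ⊤) | OUT={c:+; rest ⊤}
  B1: | IN={c:+; rest ⊤} | OUT={c:+; rest ⊤}
  B2: | IN={c:+; rest ⊤} | OUT=(all ⊤)
  B3: | IN=(all ⊤) | OUT=(all ⊤)
  B4: | IN=(all ⊤) | OUT={c:0, e:0; rest ⊤}
  B5: | IN={c:0, e:0; rest ⊤} | OUT={e:0; rest ⊤}

Merge at B1: IN[B1] = OUT[B0] = {a: ⊤, b: ⊤, c: +, d: ⊤, e: ⊤, f: ⊤}
Applying B1's transfer function to that IN value gives OUT[B1] (row B1 above).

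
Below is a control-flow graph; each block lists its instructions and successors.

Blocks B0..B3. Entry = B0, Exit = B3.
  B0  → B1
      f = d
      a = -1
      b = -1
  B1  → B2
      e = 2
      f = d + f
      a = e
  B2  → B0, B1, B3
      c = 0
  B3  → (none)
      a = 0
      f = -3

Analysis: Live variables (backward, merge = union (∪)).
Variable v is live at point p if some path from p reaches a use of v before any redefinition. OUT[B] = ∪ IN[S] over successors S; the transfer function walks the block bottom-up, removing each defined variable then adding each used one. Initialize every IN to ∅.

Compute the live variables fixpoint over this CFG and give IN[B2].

Converged values:
  B0:   IN={d}   OUT={d, f}
  B1:   IN={d, f}   OUT={d, f}
  B2:   IN={d, f}   OUT={d, f}
  B3:   IN={}   OUT={}

Merge at B2: OUT[B2] = IN[B0] ⊔ IN[B1] ⊔ IN[B3] = {d, f}
Applying B2's transfer function to that OUT value gives IN[B2] (row B2 above).

Answer: {d, f}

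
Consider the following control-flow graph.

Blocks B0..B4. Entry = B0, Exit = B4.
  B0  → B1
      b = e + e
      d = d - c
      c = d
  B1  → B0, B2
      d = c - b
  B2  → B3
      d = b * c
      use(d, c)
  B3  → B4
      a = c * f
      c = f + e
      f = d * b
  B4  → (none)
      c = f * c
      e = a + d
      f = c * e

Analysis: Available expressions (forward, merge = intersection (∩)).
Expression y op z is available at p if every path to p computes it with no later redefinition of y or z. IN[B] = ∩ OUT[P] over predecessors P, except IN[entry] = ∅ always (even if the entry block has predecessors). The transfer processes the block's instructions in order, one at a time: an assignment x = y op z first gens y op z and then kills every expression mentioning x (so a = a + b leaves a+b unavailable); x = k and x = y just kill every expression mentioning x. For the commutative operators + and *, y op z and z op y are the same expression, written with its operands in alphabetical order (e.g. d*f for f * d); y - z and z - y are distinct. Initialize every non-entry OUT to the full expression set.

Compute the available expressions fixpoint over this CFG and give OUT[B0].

Per-block solution:
  B0:  IN={}  OUT={e+e}
  B1:  IN={e+e}  OUT={c-b, e+e}
  B2:  IN={c-b, e+e}  OUT={b*c, c-b, e+e}
  B3:  IN={b*c, c-b, e+e}  OUT={b*d, e+e}
  B4:  IN={b*d, e+e}  OUT={a+d, b*d, c*e}

Merge at B0 (entry node, so the boundary value {} is joined with the incoming edge(s)): IN[B0] = {} ∩ OUT[B1] = {}
Applying B0's transfer function to that IN value gives OUT[B0] (row B0 above).

Answer: {e+e}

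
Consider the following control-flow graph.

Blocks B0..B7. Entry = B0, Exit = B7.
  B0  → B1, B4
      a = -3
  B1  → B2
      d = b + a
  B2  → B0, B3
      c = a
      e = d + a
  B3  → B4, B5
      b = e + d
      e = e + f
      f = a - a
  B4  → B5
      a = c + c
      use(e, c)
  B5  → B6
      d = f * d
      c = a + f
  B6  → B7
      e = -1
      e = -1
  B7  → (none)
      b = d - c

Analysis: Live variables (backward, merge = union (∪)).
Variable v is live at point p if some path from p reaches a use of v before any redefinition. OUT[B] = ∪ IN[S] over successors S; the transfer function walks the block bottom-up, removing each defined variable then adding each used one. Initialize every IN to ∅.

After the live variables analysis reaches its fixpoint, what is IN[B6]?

Answer: {c, d}

Trace:
Fixpoint table:
  B0: | IN={b, c, d, e, f} | OUT={a, b, c, d, e, f}
  B1: | IN={a, b, f} | OUT={a, b, d, f}
  B2: | IN={a, b, d, f} | OUT={a, b, c, d, e, f}
  B3: | IN={a, c, d, e, f} | OUT={a, c, d, e, f}
  B4: | IN={c, d, e, f} | OUT={a, d, f}
  B5: | IN={a, d, f} | OUT={c, d}
  B6: | IN={c, d} | OUT={c, d}
  B7: | IN={c, d} | OUT={}

Merge at B6: OUT[B6] = IN[B7] = {c, d}
Applying B6's transfer function to that OUT value gives IN[B6] (row B6 above).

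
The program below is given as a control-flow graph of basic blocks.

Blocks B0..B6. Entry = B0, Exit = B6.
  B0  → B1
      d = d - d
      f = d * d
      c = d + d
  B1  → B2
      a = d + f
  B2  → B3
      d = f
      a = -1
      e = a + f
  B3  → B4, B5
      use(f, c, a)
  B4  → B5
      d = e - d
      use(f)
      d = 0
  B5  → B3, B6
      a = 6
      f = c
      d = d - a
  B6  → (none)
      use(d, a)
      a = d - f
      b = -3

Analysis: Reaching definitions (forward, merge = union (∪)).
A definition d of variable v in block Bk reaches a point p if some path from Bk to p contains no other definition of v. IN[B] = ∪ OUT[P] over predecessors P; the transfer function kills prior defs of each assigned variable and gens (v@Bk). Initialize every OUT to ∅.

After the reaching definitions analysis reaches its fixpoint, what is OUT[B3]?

Answer: {a@B2, a@B5, c@B0, d@B2, d@B5, e@B2, f@B0, f@B5}

Working:
Fixpoint table:
  B0: | IN={} | OUT={c@B0, d@B0, f@B0}
  B1: | IN={c@B0, d@B0, f@B0} | OUT={a@B1, c@B0, d@B0, f@B0}
  B2: | IN={a@B1, c@B0, d@B0, f@B0} | OUT={a@B2, c@B0, d@B2, e@B2, f@B0}
  B3: | IN={a@B2, a@B5, c@B0, d@B2, d@B5, e@B2, f@B0, f@B5} | OUT={a@B2, a@B5, c@B0, d@B2, d@B5, e@B2, f@B0, f@B5}
  B4: | IN={a@B2, a@B5, c@B0, d@B2, d@B5, e@B2, f@B0, f@B5} | OUT={a@B2, a@B5, c@B0, d@B4, e@B2, f@B0, f@B5}
  B5: | IN={a@B2, a@B5, c@B0, d@B2, d@B4, d@B5, e@B2, f@B0, f@B5} | OUT={a@B5, c@B0, d@B5, e@B2, f@B5}
  B6: | IN={a@B5, c@B0, d@B5, e@B2, f@B5} | OUT={a@B6, b@B6, c@B0, d@B5, e@B2, f@B5}

Merge at B3: IN[B3] = OUT[B2] ⊔ OUT[B5] = {a@B2, a@B5, c@B0, d@B2, d@B5, e@B2, f@B0, f@B5}
Applying B3's transfer function to that IN value gives OUT[B3] (row B3 above).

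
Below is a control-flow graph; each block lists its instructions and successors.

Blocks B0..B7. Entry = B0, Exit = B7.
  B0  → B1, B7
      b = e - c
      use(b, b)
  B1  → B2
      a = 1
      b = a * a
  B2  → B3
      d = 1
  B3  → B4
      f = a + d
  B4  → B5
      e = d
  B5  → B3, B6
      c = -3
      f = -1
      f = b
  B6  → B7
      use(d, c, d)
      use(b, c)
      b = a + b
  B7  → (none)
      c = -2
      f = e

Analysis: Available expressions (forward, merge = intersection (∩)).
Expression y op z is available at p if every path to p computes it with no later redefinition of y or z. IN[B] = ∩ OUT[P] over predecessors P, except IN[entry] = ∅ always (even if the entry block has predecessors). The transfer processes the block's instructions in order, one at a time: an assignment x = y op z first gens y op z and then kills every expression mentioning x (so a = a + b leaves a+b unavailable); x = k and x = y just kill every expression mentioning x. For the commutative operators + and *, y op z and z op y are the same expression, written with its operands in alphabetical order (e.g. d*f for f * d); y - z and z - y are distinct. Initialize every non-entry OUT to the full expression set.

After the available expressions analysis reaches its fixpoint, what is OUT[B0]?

Per-block solution:
  B0:  IN={}  OUT={e-c}
  B1:  IN={e-c}  OUT={a*a, e-c}
  B2:  IN={a*a, e-c}  OUT={a*a, e-c}
  B3:  IN={a*a}  OUT={a*a, a+d}
  B4:  IN={a*a, a+d}  OUT={a*a, a+d}
  B5:  IN={a*a, a+d}  OUT={a*a, a+d}
  B6:  IN={a*a, a+d}  OUT={a*a, a+d}
  B7:  IN={}  OUT={}

B0 is the boundary node: IN[B0] = {}
Applying B0's transfer function to that IN value gives OUT[B0] (row B0 above).

Answer: {e-c}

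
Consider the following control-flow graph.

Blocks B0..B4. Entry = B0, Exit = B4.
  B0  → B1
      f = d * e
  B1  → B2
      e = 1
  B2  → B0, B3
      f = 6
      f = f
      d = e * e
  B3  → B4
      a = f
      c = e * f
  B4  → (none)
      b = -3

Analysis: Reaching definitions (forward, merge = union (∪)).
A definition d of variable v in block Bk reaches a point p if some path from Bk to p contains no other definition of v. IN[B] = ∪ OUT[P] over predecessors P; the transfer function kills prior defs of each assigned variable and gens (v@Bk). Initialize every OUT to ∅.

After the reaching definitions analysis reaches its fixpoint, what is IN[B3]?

Answer: {d@B2, e@B1, f@B2}

Trace:
Fixpoint table:
  B0:   IN={d@B2, e@B1, f@B2}   OUT={d@B2, e@B1, f@B0}
  B1:   IN={d@B2, e@B1, f@B0}   OUT={d@B2, e@B1, f@B0}
  B2:   IN={d@B2, e@B1, f@B0}   OUT={d@B2, e@B1, f@B2}
  B3:   IN={d@B2, e@B1, f@B2}   OUT={a@B3, c@B3, d@B2, e@B1, f@B2}
  B4:   IN={a@B3, c@B3, d@B2, e@B1, f@B2}   OUT={a@B3, b@B4, c@B3, d@B2, e@B1, f@B2}

Merge at B3: IN[B3] = OUT[B2] = {d@B2, e@B1, f@B2}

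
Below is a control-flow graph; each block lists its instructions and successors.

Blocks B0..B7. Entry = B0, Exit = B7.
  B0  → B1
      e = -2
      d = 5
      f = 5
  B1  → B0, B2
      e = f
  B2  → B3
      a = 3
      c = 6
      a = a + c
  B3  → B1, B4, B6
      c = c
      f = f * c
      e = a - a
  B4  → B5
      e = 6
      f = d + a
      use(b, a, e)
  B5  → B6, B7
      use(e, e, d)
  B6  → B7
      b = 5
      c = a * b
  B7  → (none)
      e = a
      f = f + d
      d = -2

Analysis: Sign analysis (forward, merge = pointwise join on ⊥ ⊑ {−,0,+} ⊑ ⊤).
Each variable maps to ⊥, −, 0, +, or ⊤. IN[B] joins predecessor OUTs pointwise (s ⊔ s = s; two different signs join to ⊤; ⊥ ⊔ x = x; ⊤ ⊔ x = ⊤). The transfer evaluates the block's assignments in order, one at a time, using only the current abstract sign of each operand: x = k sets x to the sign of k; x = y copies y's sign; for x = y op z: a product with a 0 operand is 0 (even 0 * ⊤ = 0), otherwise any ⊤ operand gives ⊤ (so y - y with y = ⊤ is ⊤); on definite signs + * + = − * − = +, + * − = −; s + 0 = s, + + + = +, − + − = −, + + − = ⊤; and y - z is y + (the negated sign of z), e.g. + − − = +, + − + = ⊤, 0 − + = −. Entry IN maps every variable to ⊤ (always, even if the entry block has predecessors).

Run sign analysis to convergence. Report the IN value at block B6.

Fixpoint table:
  B0: | IN=(all ⊤) | OUT={d:+, e:-, f:+; rest ⊤}
  B1: | IN={d:+, f:+; rest ⊤} | OUT={d:+, e:+, f:+; rest ⊤}
  B2: | IN={d:+, e:+, f:+; rest ⊤} | OUT={a:+, c:+, d:+, e:+, f:+; rest ⊤}
  B3: | IN={a:+, c:+, d:+, e:+, f:+; rest ⊤} | OUT={a:+, c:+, d:+, f:+; rest ⊤}
  B4: | IN={a:+, c:+, d:+, f:+; rest ⊤} | OUT={a:+, c:+, d:+, e:+, f:+; rest ⊤}
  B5: | IN={a:+, c:+, d:+, e:+, f:+; rest ⊤} | OUT={a:+, c:+, d:+, e:+, f:+; rest ⊤}
  B6: | IN={a:+, c:+, d:+, f:+; rest ⊤} | OUT={a:+, b:+, c:+, d:+, f:+; rest ⊤}
  B7: | IN={a:+, c:+, d:+, f:+; rest ⊤} | OUT={a:+, c:+, d:-, e:+, f:+; rest ⊤}

Merge at B6: IN[B6] = OUT[B3] ⊔ OUT[B5] = {a: +, b: ⊤, c: +, d: +, e: ⊤, f: +}

Answer: {a: +, b: ⊤, c: +, d: +, e: ⊤, f: +}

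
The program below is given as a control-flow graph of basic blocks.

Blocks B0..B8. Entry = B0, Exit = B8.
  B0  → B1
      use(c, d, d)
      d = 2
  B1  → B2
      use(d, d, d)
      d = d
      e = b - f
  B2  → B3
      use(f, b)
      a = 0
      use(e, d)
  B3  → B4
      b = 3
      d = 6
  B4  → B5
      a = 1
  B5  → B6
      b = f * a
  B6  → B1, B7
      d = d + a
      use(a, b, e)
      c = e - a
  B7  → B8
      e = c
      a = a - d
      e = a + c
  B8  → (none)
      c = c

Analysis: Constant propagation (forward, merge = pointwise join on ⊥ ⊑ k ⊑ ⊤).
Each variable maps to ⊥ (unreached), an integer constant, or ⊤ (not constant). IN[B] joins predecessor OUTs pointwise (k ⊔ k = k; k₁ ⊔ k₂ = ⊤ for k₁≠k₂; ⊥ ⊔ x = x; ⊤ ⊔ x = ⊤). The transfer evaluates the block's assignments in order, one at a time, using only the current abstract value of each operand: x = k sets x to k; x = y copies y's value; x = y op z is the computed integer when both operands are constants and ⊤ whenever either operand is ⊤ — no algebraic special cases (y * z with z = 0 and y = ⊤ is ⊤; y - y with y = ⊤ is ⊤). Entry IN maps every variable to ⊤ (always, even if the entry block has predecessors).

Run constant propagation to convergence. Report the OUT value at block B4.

Answer: {a: 1, b: 3, c: ⊤, d: 6, e: ⊤, f: ⊤}

Derivation:
Per-block solution:
  B0:  IN=(all ⊤)  OUT={d:2; rest ⊤}
  B1:  IN=(all ⊤)  OUT=(all ⊤)
  B2:  IN=(all ⊤)  OUT={a:0; rest ⊤}
  B3:  IN={a:0; rest ⊤}  OUT={a:0, b:3, d:6; rest ⊤}
  B4:  IN={a:0, b:3, d:6; rest ⊤}  OUT={a:1, b:3, d:6; rest ⊤}
  B5:  IN={a:1, b:3, d:6; rest ⊤}  OUT={a:1, d:6; rest ⊤}
  B6:  IN={a:1, d:6; rest ⊤}  OUT={a:1, d:7; rest ⊤}
  B7:  IN={a:1, d:7; rest ⊤}  OUT={a:-6, d:7; rest ⊤}
  B8:  IN={a:-6, d:7; rest ⊤}  OUT={a:-6, d:7; rest ⊤}

Merge at B4: IN[B4] = OUT[B3] = {a: 0, b: 3, c: ⊤, d: 6, e: ⊤, f: ⊤}
Applying B4's transfer function to that IN value gives OUT[B4] (row B4 above).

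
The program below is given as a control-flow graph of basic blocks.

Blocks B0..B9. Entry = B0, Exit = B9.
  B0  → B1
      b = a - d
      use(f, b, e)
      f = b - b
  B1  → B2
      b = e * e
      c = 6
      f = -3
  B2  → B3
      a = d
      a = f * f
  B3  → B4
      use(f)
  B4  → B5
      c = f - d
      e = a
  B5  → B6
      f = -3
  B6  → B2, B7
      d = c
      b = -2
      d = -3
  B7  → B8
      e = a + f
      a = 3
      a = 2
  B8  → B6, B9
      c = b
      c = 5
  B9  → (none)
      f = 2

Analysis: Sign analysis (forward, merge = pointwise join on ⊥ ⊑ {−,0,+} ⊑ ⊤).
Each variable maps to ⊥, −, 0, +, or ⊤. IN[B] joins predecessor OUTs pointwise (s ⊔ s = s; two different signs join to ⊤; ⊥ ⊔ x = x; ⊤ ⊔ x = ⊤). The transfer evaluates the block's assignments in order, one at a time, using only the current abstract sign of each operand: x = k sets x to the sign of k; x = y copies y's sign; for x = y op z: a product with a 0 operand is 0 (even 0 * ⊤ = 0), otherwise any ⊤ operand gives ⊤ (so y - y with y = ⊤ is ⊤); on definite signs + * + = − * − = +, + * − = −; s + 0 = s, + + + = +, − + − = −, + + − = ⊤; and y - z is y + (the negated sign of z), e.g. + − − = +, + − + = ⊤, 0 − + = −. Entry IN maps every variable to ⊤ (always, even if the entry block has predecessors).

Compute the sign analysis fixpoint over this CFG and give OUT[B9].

Answer: {a: +, b: -, c: +, d: -, e: ⊤, f: +}

Derivation:
Fixpoint table:
  B0:   IN=(all ⊤)   OUT=(all ⊤)
  B1:   IN=(all ⊤)   OUT={c:+, f:-; rest ⊤}
  B2:   IN={f:-; rest ⊤}   OUT={a:+, f:-; rest ⊤}
  B3:   IN={a:+, f:-; rest ⊤}   OUT={a:+, f:-; rest ⊤}
  B4:   IN={a:+, f:-; rest ⊤}   OUT={a:+, e:+, f:-; rest ⊤}
  B5:   IN={a:+, e:+, f:-; rest ⊤}   OUT={a:+, e:+, f:-; rest ⊤}
  B6:   IN={a:+, f:-; rest ⊤}   OUT={a:+, b:-, d:-, f:-; rest ⊤}
  B7:   IN={a:+, b:-, d:-, f:-; rest ⊤}   OUT={a:+, b:-, d:-, f:-; rest ⊤}
  B8:   IN={a:+, b:-, d:-, f:-; rest ⊤}   OUT={a:+, b:-, c:+, d:-, f:-; rest ⊤}
  B9:   IN={a:+, b:-, c:+, d:-, f:-; rest ⊤}   OUT={a:+, b:-, c:+, d:-, f:+; rest ⊤}

Merge at B9: IN[B9] = OUT[B8] = {a: +, b: -, c: +, d: -, e: ⊤, f: -}
Applying B9's transfer function to that IN value gives OUT[B9] (row B9 above).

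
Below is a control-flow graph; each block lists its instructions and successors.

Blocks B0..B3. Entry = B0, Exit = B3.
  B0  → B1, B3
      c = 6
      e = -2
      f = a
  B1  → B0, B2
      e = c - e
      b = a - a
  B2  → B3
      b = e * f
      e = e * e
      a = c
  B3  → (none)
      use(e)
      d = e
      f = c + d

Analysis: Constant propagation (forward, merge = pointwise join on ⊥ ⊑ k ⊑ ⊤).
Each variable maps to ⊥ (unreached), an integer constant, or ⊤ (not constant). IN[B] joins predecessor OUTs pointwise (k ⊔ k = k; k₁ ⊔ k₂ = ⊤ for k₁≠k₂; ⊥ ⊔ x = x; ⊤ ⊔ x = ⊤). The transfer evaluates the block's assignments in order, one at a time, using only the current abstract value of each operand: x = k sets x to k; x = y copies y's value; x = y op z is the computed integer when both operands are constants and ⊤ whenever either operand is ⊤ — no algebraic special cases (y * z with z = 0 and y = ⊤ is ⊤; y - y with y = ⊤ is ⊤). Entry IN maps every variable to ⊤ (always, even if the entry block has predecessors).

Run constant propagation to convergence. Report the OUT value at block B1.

Per-block solution:
  B0:   IN=(all ⊤)   OUT={c:6, e:-2; rest ⊤}
  B1:   IN={c:6, e:-2; rest ⊤}   OUT={c:6, e:8; rest ⊤}
  B2:   IN={c:6, e:8; rest ⊤}   OUT={a:6, c:6, e:64; rest ⊤}
  B3:   IN={c:6; rest ⊤}   OUT={c:6; rest ⊤}

Merge at B1: IN[B1] = OUT[B0] = {a: ⊤, b: ⊤, c: 6, d: ⊤, e: -2, f: ⊤}
Applying B1's transfer function to that IN value gives OUT[B1] (row B1 above).

Answer: {a: ⊤, b: ⊤, c: 6, d: ⊤, e: 8, f: ⊤}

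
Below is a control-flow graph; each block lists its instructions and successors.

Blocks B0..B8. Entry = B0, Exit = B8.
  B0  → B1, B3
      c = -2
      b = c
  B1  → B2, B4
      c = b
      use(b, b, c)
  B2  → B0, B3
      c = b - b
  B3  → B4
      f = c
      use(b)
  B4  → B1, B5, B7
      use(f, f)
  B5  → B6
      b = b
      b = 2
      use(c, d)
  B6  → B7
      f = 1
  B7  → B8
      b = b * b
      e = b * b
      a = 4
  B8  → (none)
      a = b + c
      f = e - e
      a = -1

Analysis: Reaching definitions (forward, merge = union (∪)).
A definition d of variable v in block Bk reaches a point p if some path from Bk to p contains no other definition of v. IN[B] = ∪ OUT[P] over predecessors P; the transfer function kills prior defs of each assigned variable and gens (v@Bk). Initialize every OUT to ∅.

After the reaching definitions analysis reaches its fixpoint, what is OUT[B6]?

Per-block solution:
  B0:  IN={b@B0, c@B2, f@B3}  OUT={b@B0, c@B0, f@B3}
  B1:  IN={b@B0, c@B0, c@B1, c@B2, f@B3}  OUT={b@B0, c@B1, f@B3}
  B2:  IN={b@B0, c@B1, f@B3}  OUT={b@B0, c@B2, f@B3}
  B3:  IN={b@B0, c@B0, c@B2, f@B3}  OUT={b@B0, c@B0, c@B2, f@B3}
  B4:  IN={b@B0, c@B0, c@B1, c@B2, f@B3}  OUT={b@B0, c@B0, c@B1, c@B2, f@B3}
  B5:  IN={b@B0, c@B0, c@B1, c@B2, f@B3}  OUT={b@B5, c@B0, c@B1, c@B2, f@B3}
  B6:  IN={b@B5, c@B0, c@B1, c@B2, f@B3}  OUT={b@B5, c@B0, c@B1, c@B2, f@B6}
  B7:  IN={b@B0, b@B5, c@B0, c@B1, c@B2, f@B3, f@B6}  OUT={a@B7, b@B7, c@B0, c@B1, c@B2, e@B7, f@B3, f@B6}
  B8:  IN={a@B7, b@B7, c@B0, c@B1, c@B2, e@B7, f@B3, f@B6}  OUT={a@B8, b@B7, c@B0, c@B1, c@B2, e@B7, f@B8}

Merge at B6: IN[B6] = OUT[B5] = {b@B5, c@B0, c@B1, c@B2, f@B3}
Applying B6's transfer function to that IN value gives OUT[B6] (row B6 above).

Answer: {b@B5, c@B0, c@B1, c@B2, f@B6}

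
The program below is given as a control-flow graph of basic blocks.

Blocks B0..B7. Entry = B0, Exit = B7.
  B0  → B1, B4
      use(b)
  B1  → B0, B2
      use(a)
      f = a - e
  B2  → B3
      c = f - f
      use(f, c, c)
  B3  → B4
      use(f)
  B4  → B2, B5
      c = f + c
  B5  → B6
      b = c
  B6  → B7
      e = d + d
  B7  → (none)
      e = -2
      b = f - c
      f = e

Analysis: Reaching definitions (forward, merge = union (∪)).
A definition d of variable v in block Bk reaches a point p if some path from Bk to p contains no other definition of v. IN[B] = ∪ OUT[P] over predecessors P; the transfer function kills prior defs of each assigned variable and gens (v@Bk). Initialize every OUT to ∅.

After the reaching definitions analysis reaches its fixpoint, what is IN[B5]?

Converged values:
  B0: | IN={f@B1} | OUT={f@B1}
  B1: | IN={f@B1} | OUT={f@B1}
  B2: | IN={c@B4, f@B1} | OUT={c@B2, f@B1}
  B3: | IN={c@B2, f@B1} | OUT={c@B2, f@B1}
  B4: | IN={c@B2, f@B1} | OUT={c@B4, f@B1}
  B5: | IN={c@B4, f@B1} | OUT={b@B5, c@B4, f@B1}
  B6: | IN={b@B5, c@B4, f@B1} | OUT={b@B5, c@B4, e@B6, f@B1}
  B7: | IN={b@B5, c@B4, e@B6, f@B1} | OUT={b@B7, c@B4, e@B7, f@B7}

Merge at B5: IN[B5] = OUT[B4] = {c@B4, f@B1}

Answer: {c@B4, f@B1}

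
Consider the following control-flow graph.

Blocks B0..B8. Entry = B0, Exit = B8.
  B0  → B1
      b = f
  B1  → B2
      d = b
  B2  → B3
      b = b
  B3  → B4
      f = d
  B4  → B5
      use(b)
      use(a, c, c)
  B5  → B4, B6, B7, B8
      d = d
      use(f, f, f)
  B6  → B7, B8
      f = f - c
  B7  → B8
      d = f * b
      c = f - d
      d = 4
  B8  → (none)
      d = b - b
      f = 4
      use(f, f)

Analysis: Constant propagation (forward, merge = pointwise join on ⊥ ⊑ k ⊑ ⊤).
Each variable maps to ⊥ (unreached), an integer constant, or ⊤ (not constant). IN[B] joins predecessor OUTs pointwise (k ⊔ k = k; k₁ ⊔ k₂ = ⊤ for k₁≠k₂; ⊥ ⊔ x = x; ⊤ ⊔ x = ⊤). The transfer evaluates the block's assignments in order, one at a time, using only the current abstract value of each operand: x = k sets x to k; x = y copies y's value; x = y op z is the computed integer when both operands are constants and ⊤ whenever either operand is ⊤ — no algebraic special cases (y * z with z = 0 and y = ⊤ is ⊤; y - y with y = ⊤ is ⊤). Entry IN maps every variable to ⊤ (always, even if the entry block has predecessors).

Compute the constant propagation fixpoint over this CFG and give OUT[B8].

Answer: {a: ⊤, b: ⊤, c: ⊤, d: ⊤, e: ⊤, f: 4}

Trace:
Fixpoint table:
  B0: | IN=(all ⊤) | OUT=(all ⊤)
  B1: | IN=(all ⊤) | OUT=(all ⊤)
  B2: | IN=(all ⊤) | OUT=(all ⊤)
  B3: | IN=(all ⊤) | OUT=(all ⊤)
  B4: | IN=(all ⊤) | OUT=(all ⊤)
  B5: | IN=(all ⊤) | OUT=(all ⊤)
  B6: | IN=(all ⊤) | OUT=(all ⊤)
  B7: | IN=(all ⊤) | OUT={d:4; rest ⊤}
  B8: | IN=(all ⊤) | OUT={f:4; rest ⊤}

Merge at B8: IN[B8] = OUT[B5] ⊔ OUT[B6] ⊔ OUT[B7] = {a: ⊤, b: ⊤, c: ⊤, d: ⊤, e: ⊤, f: ⊤}
Applying B8's transfer function to that IN value gives OUT[B8] (row B8 above).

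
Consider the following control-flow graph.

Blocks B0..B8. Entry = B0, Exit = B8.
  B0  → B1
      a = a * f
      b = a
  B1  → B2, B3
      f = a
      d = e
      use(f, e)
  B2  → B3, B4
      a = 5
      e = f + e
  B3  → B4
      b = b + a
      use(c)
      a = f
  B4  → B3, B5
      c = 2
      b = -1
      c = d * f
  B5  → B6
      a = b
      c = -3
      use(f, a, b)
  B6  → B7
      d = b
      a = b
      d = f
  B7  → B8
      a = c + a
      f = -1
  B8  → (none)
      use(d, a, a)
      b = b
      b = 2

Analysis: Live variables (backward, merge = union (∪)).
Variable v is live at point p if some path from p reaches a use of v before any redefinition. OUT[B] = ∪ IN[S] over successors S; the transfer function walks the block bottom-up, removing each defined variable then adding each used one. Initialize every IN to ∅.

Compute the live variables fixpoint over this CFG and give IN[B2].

Answer: {b, c, d, e, f}

Derivation:
Fixpoint table:
  B0:   IN={a, c, e, f}   OUT={a, b, c, e}
  B1:   IN={a, b, c, e}   OUT={a, b, c, d, e, f}
  B2:   IN={b, c, d, e, f}   OUT={a, b, c, d, f}
  B3:   IN={a, b, c, d, f}   OUT={a, d, f}
  B4:   IN={a, d, f}   OUT={a, b, c, d, f}
  B5:   IN={b, f}   OUT={b, c, f}
  B6:   IN={b, c, f}   OUT={a, b, c, d}
  B7:   IN={a, b, c, d}   OUT={a, b, d}
  B8:   IN={a, b, d}   OUT={}

Merge at B2: OUT[B2] = IN[B3] ⊔ IN[B4] = {a, b, c, d, f}
Applying B2's transfer function to that OUT value gives IN[B2] (row B2 above).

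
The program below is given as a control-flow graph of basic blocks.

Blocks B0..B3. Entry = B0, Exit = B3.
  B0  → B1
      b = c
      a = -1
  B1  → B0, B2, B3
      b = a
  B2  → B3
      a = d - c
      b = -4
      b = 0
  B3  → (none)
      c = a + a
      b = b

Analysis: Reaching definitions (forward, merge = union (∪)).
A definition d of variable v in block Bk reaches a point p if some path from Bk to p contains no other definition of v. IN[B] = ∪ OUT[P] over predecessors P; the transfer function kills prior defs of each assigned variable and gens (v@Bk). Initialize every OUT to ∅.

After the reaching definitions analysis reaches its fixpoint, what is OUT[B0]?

Answer: {a@B0, b@B0}

Working:
Fixpoint table:
  B0:  IN={a@B0, b@B1}  OUT={a@B0, b@B0}
  B1:  IN={a@B0, b@B0}  OUT={a@B0, b@B1}
  B2:  IN={a@B0, b@B1}  OUT={a@B2, b@B2}
  B3:  IN={a@B0, a@B2, b@B1, b@B2}  OUT={a@B0, a@B2, b@B3, c@B3}

Merge at B0 (entry node, so the boundary value {} is joined with the incoming edge(s)): IN[B0] = {} ⊔ OUT[B1] = {a@B0, b@B1}
Applying B0's transfer function to that IN value gives OUT[B0] (row B0 above).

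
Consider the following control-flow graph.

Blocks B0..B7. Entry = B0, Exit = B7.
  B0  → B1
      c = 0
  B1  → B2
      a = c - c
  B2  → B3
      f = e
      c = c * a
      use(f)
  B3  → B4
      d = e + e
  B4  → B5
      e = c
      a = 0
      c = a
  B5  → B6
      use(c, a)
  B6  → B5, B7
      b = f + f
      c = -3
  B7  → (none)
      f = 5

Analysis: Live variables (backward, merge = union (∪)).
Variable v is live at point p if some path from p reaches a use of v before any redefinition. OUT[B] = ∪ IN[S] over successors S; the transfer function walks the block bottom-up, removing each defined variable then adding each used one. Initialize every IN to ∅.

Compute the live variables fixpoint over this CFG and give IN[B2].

Answer: {a, c, e}

Derivation:
Per-block solution:
  B0: | IN={e} | OUT={c, e}
  B1: | IN={c, e} | OUT={a, c, e}
  B2: | IN={a, c, e} | OUT={c, e, f}
  B3: | IN={c, e, f} | OUT={c, f}
  B4: | IN={c, f} | OUT={a, c, f}
  B5: | IN={a, c, f} | OUT={a, f}
  B6: | IN={a, f} | OUT={a, c, f}
  B7: | IN={} | OUT={}

Merge at B2: OUT[B2] = IN[B3] = {c, e, f}
Applying B2's transfer function to that OUT value gives IN[B2] (row B2 above).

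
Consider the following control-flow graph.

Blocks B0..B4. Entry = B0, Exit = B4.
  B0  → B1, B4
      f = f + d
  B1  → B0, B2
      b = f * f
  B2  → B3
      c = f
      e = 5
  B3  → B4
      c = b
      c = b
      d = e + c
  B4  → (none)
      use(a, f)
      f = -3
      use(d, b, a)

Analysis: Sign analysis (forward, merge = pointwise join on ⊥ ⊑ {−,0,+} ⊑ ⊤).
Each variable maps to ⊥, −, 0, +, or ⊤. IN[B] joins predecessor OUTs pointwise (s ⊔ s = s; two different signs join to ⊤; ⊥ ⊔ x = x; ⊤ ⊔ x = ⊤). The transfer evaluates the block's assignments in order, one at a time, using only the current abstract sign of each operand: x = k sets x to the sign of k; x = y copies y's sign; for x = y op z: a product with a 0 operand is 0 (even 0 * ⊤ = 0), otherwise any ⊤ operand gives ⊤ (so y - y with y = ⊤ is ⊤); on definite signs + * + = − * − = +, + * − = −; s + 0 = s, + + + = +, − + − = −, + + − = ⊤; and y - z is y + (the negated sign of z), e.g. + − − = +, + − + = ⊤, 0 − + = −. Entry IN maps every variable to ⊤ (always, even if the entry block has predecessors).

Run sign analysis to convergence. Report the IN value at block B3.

Per-block solution:
  B0:   IN=(all ⊤)   OUT=(all ⊤)
  B1:   IN=(all ⊤)   OUT=(all ⊤)
  B2:   IN=(all ⊤)   OUT={e:+; rest ⊤}
  B3:   IN={e:+; rest ⊤}   OUT={e:+; rest ⊤}
  B4:   IN=(all ⊤)   OUT={f:-; rest ⊤}

Merge at B3: IN[B3] = OUT[B2] = {a: ⊤, b: ⊤, c: ⊤, d: ⊤, e: +, f: ⊤}

Answer: {a: ⊤, b: ⊤, c: ⊤, d: ⊤, e: +, f: ⊤}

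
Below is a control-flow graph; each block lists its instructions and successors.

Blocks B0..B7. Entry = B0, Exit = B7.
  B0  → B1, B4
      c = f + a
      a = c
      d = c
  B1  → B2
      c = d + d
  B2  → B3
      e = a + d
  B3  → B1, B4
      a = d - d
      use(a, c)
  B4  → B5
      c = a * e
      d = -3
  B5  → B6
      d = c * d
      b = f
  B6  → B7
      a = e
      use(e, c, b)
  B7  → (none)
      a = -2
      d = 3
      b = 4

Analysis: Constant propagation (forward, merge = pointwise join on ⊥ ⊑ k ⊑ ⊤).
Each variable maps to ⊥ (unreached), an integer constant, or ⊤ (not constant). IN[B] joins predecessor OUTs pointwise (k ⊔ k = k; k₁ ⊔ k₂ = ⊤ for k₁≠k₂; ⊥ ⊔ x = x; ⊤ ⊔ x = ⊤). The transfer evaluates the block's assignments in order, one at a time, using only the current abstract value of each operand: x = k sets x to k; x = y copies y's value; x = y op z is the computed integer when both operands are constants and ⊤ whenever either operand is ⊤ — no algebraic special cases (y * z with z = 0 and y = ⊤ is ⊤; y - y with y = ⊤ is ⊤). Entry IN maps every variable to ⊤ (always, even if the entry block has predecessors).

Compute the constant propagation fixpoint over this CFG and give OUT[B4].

Fixpoint table:
  B0: | IN=(all ⊤) | OUT=(all ⊤)
  B1: | IN=(all ⊤) | OUT=(all ⊤)
  B2: | IN=(all ⊤) | OUT=(all ⊤)
  B3: | IN=(all ⊤) | OUT=(all ⊤)
  B4: | IN=(all ⊤) | OUT={d:-3; rest ⊤}
  B5: | IN={d:-3; rest ⊤} | OUT=(all ⊤)
  B6: | IN=(all ⊤) | OUT=(all ⊤)
  B7: | IN=(all ⊤) | OUT={a:-2, b:4, d:3; rest ⊤}

Merge at B4: IN[B4] = OUT[B0] ⊔ OUT[B3] = {a: ⊤, b: ⊤, c: ⊤, d: ⊤, e: ⊤, f: ⊤}
Applying B4's transfer function to that IN value gives OUT[B4] (row B4 above).

Answer: {a: ⊤, b: ⊤, c: ⊤, d: -3, e: ⊤, f: ⊤}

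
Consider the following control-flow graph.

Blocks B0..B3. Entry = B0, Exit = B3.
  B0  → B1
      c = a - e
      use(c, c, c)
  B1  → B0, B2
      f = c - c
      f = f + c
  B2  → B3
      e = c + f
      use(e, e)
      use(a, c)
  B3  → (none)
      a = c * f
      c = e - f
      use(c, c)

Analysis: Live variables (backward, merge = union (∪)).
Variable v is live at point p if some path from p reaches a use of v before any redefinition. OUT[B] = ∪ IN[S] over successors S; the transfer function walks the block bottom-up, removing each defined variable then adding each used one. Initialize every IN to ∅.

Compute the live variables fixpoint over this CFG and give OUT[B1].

Answer: {a, c, e, f}

Working:
Per-block solution:
  B0:  IN={a, e}  OUT={a, c, e}
  B1:  IN={a, c, e}  OUT={a, c, e, f}
  B2:  IN={a, c, f}  OUT={c, e, f}
  B3:  IN={c, e, f}  OUT={}

Merge at B1: OUT[B1] = IN[B0] ⊔ IN[B2] = {a, c, e, f}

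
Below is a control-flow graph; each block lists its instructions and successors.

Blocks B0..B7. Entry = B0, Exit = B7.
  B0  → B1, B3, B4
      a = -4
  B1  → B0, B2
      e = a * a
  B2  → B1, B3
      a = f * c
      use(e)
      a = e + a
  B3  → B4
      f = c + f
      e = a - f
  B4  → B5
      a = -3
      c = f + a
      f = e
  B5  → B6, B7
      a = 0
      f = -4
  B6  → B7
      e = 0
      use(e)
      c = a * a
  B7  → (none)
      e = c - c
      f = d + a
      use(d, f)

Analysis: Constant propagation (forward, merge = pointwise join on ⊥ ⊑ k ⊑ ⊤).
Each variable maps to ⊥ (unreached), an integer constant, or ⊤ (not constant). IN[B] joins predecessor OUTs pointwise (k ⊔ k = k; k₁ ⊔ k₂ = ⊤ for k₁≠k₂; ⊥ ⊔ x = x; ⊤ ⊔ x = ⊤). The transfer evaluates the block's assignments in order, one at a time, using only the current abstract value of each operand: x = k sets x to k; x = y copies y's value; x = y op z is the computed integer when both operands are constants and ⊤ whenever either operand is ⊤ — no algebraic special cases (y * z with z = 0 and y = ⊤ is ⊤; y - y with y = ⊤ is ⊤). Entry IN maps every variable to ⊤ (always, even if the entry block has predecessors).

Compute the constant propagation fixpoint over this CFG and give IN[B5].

Answer: {a: -3, b: ⊤, c: ⊤, d: ⊤, e: ⊤, f: ⊤}

Trace:
Fixpoint table:
  B0:  IN=(all ⊤)  OUT={a:-4; rest ⊤}
  B1:  IN=(all ⊤)  OUT=(all ⊤)
  B2:  IN=(all ⊤)  OUT=(all ⊤)
  B3:  IN=(all ⊤)  OUT=(all ⊤)
  B4:  IN=(all ⊤)  OUT={a:-3; rest ⊤}
  B5:  IN={a:-3; rest ⊤}  OUT={a:0, f:-4; rest ⊤}
  B6:  IN={a:0, f:-4; rest ⊤}  OUT={a:0, c:0, e:0, f:-4; rest ⊤}
  B7:  IN={a:0, f:-4; rest ⊤}  OUT={a:0; rest ⊤}

Merge at B5: IN[B5] = OUT[B4] = {a: -3, b: ⊤, c: ⊤, d: ⊤, e: ⊤, f: ⊤}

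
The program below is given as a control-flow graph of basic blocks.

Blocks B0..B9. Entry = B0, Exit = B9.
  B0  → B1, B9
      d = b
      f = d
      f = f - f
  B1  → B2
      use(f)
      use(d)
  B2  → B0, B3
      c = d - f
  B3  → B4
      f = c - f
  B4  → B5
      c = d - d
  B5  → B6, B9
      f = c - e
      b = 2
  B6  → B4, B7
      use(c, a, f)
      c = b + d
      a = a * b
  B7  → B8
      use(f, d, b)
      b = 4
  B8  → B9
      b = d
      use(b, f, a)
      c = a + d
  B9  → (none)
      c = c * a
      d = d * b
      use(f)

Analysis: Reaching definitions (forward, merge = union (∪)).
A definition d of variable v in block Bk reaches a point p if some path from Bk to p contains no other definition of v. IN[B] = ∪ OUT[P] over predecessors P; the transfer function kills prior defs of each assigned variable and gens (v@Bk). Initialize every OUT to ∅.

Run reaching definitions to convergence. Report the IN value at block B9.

Per-block solution:
  B0: | IN={c@B2, d@B0, f@B0} | OUT={c@B2, d@B0, f@B0}
  B1: | IN={c@B2, d@B0, f@B0} | OUT={c@B2, d@B0, f@B0}
  B2: | IN={c@B2, d@B0, f@B0} | OUT={c@B2, d@B0, f@B0}
  B3: | IN={c@B2, d@B0, f@B0} | OUT={c@B2, d@B0, f@B3}
  B4: | IN={a@B6, b@B5, c@B2, c@B6, d@B0, f@B3, f@B5} | OUT={a@B6, b@B5, c@B4, d@B0, f@B3, f@B5}
  B5: | IN={a@B6, b@B5, c@B4, d@B0, f@B3, f@B5} | OUT={a@B6, b@B5, c@B4, d@B0, f@B5}
  B6: | IN={a@B6, b@B5, c@B4, d@B0, f@B5} | OUT={a@B6, b@B5, c@B6, d@B0, f@B5}
  B7: | IN={a@B6, b@B5, c@B6, d@B0, f@B5} | OUT={a@B6, b@B7, c@B6, d@B0, f@B5}
  B8: | IN={a@B6, b@B7, c@B6, d@B0, f@B5} | OUT={a@B6, b@B8, c@B8, d@B0, f@B5}
  B9: | IN={a@B6, b@B5, b@B8, c@B2, c@B4, c@B8, d@B0, f@B0, f@B5} | OUT={a@B6, b@B5, b@B8, c@B9, d@B9, f@B0, f@B5}

Merge at B9: IN[B9] = OUT[B0] ⊔ OUT[B5] ⊔ OUT[B8] = {a@B6, b@B5, b@B8, c@B2, c@B4, c@B8, d@B0, f@B0, f@B5}

Answer: {a@B6, b@B5, b@B8, c@B2, c@B4, c@B8, d@B0, f@B0, f@B5}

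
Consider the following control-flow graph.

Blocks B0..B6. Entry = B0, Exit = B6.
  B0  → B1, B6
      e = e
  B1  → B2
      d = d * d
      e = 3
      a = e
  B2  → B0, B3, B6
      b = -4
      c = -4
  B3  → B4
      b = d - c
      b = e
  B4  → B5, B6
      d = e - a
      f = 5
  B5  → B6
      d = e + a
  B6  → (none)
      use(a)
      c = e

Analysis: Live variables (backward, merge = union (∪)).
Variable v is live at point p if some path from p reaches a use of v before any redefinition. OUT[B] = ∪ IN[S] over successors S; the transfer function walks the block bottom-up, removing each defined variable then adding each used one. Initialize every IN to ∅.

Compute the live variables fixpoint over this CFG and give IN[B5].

Per-block solution:
  B0:   IN={a, d, e}   OUT={a, d, e}
  B1:   IN={d}   OUT={a, d, e}
  B2:   IN={a, d, e}   OUT={a, c, d, e}
  B3:   IN={a, c, d, e}   OUT={a, e}
  B4:   IN={a, e}   OUT={a, e}
  B5:   IN={a, e}   OUT={a, e}
  B6:   IN={a, e}   OUT={}

Merge at B5: OUT[B5] = IN[B6] = {a, e}
Applying B5's transfer function to that OUT value gives IN[B5] (row B5 above).

Answer: {a, e}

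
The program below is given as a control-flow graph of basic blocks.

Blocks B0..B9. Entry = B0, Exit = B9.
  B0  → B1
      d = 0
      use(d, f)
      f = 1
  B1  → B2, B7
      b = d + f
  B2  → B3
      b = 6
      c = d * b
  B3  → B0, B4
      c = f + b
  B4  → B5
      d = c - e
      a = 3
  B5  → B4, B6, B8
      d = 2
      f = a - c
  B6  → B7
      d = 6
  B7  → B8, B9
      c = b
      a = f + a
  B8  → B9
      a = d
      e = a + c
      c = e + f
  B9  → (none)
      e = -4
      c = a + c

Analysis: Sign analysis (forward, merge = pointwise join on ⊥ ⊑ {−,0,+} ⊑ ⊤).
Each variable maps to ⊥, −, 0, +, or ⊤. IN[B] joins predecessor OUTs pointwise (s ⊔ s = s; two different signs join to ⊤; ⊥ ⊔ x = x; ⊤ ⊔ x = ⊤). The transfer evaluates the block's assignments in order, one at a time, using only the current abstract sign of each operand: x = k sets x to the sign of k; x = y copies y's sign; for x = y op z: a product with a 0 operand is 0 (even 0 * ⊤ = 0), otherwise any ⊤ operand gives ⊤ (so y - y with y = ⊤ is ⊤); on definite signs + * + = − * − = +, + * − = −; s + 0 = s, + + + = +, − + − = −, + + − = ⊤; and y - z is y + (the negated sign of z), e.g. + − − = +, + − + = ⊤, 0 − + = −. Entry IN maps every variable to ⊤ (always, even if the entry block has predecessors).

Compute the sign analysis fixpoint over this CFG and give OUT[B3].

Per-block solution:
  B0:   IN=(all ⊤)   OUT={d:0, f:+; rest ⊤}
  B1:   IN={d:0, f:+; rest ⊤}   OUT={b:+, d:0, f:+; rest ⊤}
  B2:   IN={b:+, d:0, f:+; rest ⊤}   OUT={b:+, c:0, d:0, f:+; rest ⊤}
  B3:   IN={b:+, c:0, d:0, f:+; rest ⊤}   OUT={b:+, c:+, d:0, f:+; rest ⊤}
  B4:   IN={b:+, c:+; rest ⊤}   OUT={a:+, b:+, c:+; rest ⊤}
  B5:   IN={a:+, b:+, c:+; rest ⊤}   OUT={a:+, b:+, c:+, d:+; rest ⊤}
  B6:   IN={a:+, b:+, c:+, d:+; rest ⊤}   OUT={a:+, b:+, c:+, d:+; rest ⊤}
  B7:   IN={b:+; rest ⊤}   OUT={b:+, c:+; rest ⊤}
  B8:   IN={b:+, c:+; rest ⊤}   OUT={b:+; rest ⊤}
  B9:   IN={b:+; rest ⊤}   OUT={b:+, e:-; rest ⊤}

Merge at B3: IN[B3] = OUT[B2] = {a: ⊤, b: +, c: 0, d: 0, e: ⊤, f: +}
Applying B3's transfer function to that IN value gives OUT[B3] (row B3 above).

Answer: {a: ⊤, b: +, c: +, d: 0, e: ⊤, f: +}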